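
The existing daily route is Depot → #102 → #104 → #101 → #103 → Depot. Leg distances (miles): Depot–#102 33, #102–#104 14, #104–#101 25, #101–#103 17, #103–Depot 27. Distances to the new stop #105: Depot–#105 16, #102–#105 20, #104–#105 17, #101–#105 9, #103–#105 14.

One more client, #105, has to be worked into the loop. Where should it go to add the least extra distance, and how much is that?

Adding 1 miles by placing #105 on the #104–#101 leg.

Insertion cost between consecutive stops i–j is d(i,#105) + d(#105,j) − d(i,j):
  between Depot and #102: 16 + 20 − 33 = 3
  between #102 and #104: 20 + 17 − 14 = 23
  between #104 and #101: 17 + 9 − 25 = 1
  between #101 and #103: 9 + 14 − 17 = 6
  between #103 and Depot: 14 + 16 − 27 = 3
Cheapest insertion is between #104 and #101, adding 1.
New total = 116 + 1 = 117.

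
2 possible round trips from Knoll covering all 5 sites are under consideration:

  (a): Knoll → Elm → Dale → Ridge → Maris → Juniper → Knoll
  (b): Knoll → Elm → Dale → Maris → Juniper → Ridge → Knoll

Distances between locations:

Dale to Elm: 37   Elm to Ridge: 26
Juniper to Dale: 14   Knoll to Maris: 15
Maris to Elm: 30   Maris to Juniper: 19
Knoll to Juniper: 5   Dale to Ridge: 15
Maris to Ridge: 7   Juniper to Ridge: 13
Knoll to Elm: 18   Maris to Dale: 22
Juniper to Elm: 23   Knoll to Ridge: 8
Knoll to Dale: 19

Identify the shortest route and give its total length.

Shortest is (a), total 101.

(a): 18 + 37 + 15 + 7 + 19 + 5 = 101
(b): 18 + 37 + 22 + 19 + 13 + 8 = 117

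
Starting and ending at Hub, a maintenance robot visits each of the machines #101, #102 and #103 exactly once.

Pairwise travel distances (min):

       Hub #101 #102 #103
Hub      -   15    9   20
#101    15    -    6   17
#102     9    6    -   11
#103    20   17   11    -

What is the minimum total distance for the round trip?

Minimum total distance: 52 min.

Hub-#101-#102-#103-Hub: 15+6+11+20 = 52
Hub-#101-#103-#102-Hub: 15+17+11+9 = 52
Hub-#102-#101-#103-Hub: 9+6+17+20 = 52
The minimum is 52.
One optimal route: Hub → #101 → #102 → #103 → Hub (or its reverse).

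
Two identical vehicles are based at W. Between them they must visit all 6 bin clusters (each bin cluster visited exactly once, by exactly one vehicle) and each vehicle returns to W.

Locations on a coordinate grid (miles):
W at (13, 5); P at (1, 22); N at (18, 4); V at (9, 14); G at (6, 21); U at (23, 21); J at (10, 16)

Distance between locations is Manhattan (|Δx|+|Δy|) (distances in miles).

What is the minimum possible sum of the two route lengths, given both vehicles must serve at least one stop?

92 miles — the smallest possible combined total.

Try each way of splitting the stops between the two vehicles (each non-empty) and, for each split, find the best tour for each vehicle:
  {P} + {N, V, G, U, J}: 58 + 70 = 128
  {N} + {P, V, G, U, J}: 12 + 80 = 92
  {P, N} + {V, G, U, J}: 70 + 68 = 138
  {V} + {P, N, G, U, J}: 26 + 80 = 106
  {P, V} + {N, G, U, J}: 58 + 68 = 126
  {N, V} + {P, G, U, J}: 38 + 78 = 116
  … (31 splits in total)
Best: vehicle 1 W → N → W = 12; vehicle 2 W → V → J → P → G → U → W = 80; combined 92.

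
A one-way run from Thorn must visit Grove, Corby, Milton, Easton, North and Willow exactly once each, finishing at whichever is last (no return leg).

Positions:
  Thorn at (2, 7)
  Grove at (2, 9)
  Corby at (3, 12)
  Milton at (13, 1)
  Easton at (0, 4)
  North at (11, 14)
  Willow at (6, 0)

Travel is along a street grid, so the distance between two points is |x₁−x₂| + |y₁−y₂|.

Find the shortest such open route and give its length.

There are 6! = 720 possible orderings.
Thorn→Grove→Corby→Milton→Easton→North→Willow: 2+4+21+16+21+19 = 83
Thorn→Grove→Corby→Milton→Easton→Willow→North: 2+4+21+16+10+19 = 72
Thorn→Grove→Corby→Milton→North→Easton→Willow: 2+4+21+15+21+10 = 73
Thorn→Grove→Corby→Milton→North→Willow→Easton: 2+4+21+15+19+10 = 71
Thorn→Grove→Corby→Milton→Willow→Easton→North: 2+4+21+8+10+21 = 66
Thorn→Grove→Corby→Milton→Willow→North→Easton: 2+4+21+8+19+21 = 75
Thorn→Grove→Corby→Easton→Milton→North→Willow: 2+4+11+16+15+19 = 67
Thorn→Grove→Corby→Easton→Milton→Willow→North: 2+4+11+16+8+19 = 60
… (712 more)
Thorn→Grove→Corby→North→Milton→Willow→Easton: 2+4+10+15+8+10 = 49  ← best
The minimum is 49.
One shortest path: Thorn → Grove → Corby → North → Milton → Willow → Easton.

Minimum one-way distance = 49.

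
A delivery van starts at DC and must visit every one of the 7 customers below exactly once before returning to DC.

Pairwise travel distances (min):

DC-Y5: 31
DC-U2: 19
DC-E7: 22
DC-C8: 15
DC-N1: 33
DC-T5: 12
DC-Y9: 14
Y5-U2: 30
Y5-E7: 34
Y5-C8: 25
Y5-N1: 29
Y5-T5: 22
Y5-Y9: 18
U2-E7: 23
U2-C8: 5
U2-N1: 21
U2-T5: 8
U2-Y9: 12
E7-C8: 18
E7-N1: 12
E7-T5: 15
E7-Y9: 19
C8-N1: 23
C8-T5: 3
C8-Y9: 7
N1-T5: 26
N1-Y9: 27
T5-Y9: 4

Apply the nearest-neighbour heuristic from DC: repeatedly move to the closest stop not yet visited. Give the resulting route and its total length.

113 min along DC → T5 → C8 → U2 → Y9 → Y5 → N1 → E7 → DC.

At DC the remaining stops are T5 12, Y9 14, C8 15, U2 19, E7 22, Y5 31, N1 33; go to T5.
At T5 the remaining stops are C8 3, Y9 4, U2 8, E7 15, Y5 22, N1 26; go to C8.
At C8 the remaining stops are U2 5, Y9 7, E7 18, N1 23, Y5 25; go to U2.
At U2 the remaining stops are Y9 12, N1 21, E7 23, Y5 30; go to Y9.
At Y9 the remaining stops are Y5 18, E7 19, N1 27; go to Y5.
At Y5 the remaining stops are N1 29, E7 34; go to N1.
At N1 the remaining stops are E7 12; go to E7.
Return E7→DC: 22.
Total = 12 + 3 + 5 + 12 + 18 + 29 + 12 + 22 = 113.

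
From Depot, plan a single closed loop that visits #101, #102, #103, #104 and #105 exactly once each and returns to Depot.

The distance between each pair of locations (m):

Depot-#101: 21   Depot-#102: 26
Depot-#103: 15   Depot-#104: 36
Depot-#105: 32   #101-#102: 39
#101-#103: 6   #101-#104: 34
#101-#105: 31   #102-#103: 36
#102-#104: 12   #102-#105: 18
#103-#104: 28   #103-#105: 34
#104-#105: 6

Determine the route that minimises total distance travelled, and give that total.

96 m — the shortest possible round trip.

With 5 stops there are 5!/2 = 60 distinct round trips (a route and its reverse cost the same).
Depot→#101→#102→#103→#104→#105→Depot: 21+39+36+28+6+32 = 162
Depot→#101→#102→#103→#105→#104→Depot: 21+39+36+34+6+36 = 172
Depot→#101→#102→#104→#103→#105→Depot: 21+39+12+28+34+32 = 166
Depot→#101→#102→#104→#105→#103→Depot: 21+39+12+6+34+15 = 127
Depot→#101→#102→#105→#103→#104→Depot: 21+39+18+34+28+36 = 176
Depot→#101→#102→#105→#104→#103→Depot: 21+39+18+6+28+15 = 127
Depot→#101→#103→#102→#104→#105→Depot: 21+6+36+12+6+32 = 113
Depot→#101→#103→#102→#105→#104→Depot: 21+6+36+18+6+36 = 123
Depot→#101→#103→#104→#102→#105→Depot: 21+6+28+12+18+32 = 117
Depot→#101→#103→#104→#105→#102→Depot: 21+6+28+6+18+26 = 105
Depot→#101→#103→#105→#102→#104→Depot: 21+6+34+18+12+36 = 127
Depot→#101→#103→#105→#104→#102→Depot: 21+6+34+6+12+26 = 105
Depot→#101→#104→#102→#103→#105→Depot: 21+34+12+36+34+32 = 169
Depot→#101→#104→#102→#105→#103→Depot: 21+34+12+18+34+15 = 134
… (46 more)
Depot→#102→#104→#105→#101→#103→Depot: 26+12+6+31+6+15 = 96  ← best
The minimum is 96.
One optimal route: Depot → #102 → #104 → #105 → #101 → #103 → Depot (or its reverse).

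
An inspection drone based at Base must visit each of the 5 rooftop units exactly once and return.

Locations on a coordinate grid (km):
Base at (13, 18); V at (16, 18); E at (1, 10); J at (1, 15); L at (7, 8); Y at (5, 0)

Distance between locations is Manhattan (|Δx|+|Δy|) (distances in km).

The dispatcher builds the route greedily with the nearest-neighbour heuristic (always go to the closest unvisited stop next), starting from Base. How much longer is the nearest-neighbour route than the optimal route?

Base: V=3, J=15, L=16, E=20, Y=26 ⇒ V
V: J=18, L=19, E=23, Y=29 ⇒ J
J: E=5, L=13, Y=19 ⇒ E
E: L=8, Y=14 ⇒ L
L: Y=10 ⇒ Y
NN route Base → V → J → E → L → Y → Base costs 70.
Optimal: Base → V → J → E → Y → L → Base costs 66 (by enumerating all 60 distinct tours).
Excess = 70 − 66 = 4.

4 km longer than the optimal tour.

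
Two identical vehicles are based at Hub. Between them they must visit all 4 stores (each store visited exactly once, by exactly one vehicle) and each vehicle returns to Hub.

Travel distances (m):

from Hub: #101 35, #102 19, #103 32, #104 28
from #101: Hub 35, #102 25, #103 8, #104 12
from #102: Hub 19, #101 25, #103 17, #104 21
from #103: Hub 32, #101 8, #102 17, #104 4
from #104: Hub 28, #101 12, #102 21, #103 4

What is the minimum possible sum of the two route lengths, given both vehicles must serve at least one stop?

There are 2^3 − 1 = 7 ways to divide the 4 stops into two non-empty groups. For each, the best each vehicle can do is its own shortest tour through its group:
  {#101} + {#102, #103, #104}: 70 + 68 = 138
  {#102} + {#101, #103, #104}: 38 + 75 = 113
  {#101, #102} + {#103, #104}: 79 + 64 = 143
  {#103} + {#101, #102, #104}: 64 + 84 = 148
  {#101, #103} + {#102, #104}: 75 + 68 = 143
  {#102, #103} + {#101, #104}: 68 + 75 = 143
  … (7 splits in total)
Best: vehicle 1 Hub → #102 → Hub = 38; vehicle 2 Hub → #101 → #103 → #104 → Hub = 75; combined 113.

Minimum combined distance: 113 m.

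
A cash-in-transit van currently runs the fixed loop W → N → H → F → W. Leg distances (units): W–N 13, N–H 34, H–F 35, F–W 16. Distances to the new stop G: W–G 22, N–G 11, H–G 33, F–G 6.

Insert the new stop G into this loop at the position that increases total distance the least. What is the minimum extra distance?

Adding 4 by placing G on the H–F leg.

Insertion cost between consecutive stops i–j is d(i,G) + d(G,j) − d(i,j):
  between W and N: 22 + 11 − 13 = 20
  between N and H: 11 + 33 − 34 = 10
  between H and F: 33 + 6 − 35 = 4
  between F and W: 6 + 22 − 16 = 12
Cheapest insertion is between H and F, adding 4.
New total = 98 + 4 = 102.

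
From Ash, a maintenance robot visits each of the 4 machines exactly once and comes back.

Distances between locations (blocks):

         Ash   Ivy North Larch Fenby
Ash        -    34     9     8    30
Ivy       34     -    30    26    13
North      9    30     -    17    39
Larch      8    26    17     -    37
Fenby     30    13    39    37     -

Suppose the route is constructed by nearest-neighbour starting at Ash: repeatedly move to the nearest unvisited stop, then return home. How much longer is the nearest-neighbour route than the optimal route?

From Ash: Larch=8, North=9, Fenby=30, Ivy=34 → choose Larch (8).
From Larch: North=17, Ivy=26, Fenby=37 → choose North (17).
From North: Ivy=30, Fenby=39 → choose Ivy (30).
From Ivy: Fenby=13 → choose Fenby (13).
NN route Ash → Larch → North → Ivy → Fenby → Ash costs 98.
Optimal: Ash → North → Larch → Ivy → Fenby → Ash costs 95 (by enumerating all 12 distinct tours).
Excess = 98 − 95 = 3.

Excess over optimum: 3 blocks.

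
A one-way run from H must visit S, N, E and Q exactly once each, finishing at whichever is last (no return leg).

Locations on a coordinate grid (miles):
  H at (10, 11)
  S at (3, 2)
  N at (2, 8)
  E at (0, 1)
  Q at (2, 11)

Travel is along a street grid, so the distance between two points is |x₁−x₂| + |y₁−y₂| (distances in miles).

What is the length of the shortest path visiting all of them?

There are 4! = 24 possible orderings.
H - S - N - E - Q: 16+7+9+12 = 44
H - S - N - Q - E: 16+7+3+12 = 38
H - S - E - N - Q: 16+4+9+3 = 32
H - S - E - Q - N: 16+4+12+3 = 35
H - S - Q - N - E: 16+10+3+9 = 38
H - S - Q - E - N: 16+10+12+9 = 47
H - N - S - E - Q: 11+7+4+12 = 34
H - N - S - Q - E: 11+7+10+12 = 40
H - N - E - S - Q: 11+9+4+10 = 34
H - N - E - Q - S: 11+9+12+10 = 42
H - N - Q - S - E: 11+3+10+4 = 28
H - N - Q - E - S: 11+3+12+4 = 30
H - E - S - N - Q: 20+4+7+3 = 34
H - E - S - Q - N: 20+4+10+3 = 37
… (10 more)
H - Q - N - S - E: 8+3+7+4 = 22  ← best
The minimum is 22.
One shortest path: H → Q → N → S → E.

22 miles — the minimum one-way total.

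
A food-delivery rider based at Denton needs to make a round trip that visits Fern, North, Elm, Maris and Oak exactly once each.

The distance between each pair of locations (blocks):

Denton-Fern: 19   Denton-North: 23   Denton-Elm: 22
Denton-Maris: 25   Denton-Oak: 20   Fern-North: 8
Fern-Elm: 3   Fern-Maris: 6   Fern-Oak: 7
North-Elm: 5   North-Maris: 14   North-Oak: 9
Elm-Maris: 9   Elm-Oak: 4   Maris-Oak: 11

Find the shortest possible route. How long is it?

68 blocks — the shortest possible round trip.

With 5 stops there are 5!/2 = 60 distinct round trips (a route and its reverse cost the same).
Denton - Fern - North - Elm - Maris - Oak - Denton: 19+8+5+9+11+20 = 72
Denton - Fern - North - Elm - Oak - Maris - Denton: 19+8+5+4+11+25 = 72
Denton - Fern - North - Maris - Elm - Oak - Denton: 19+8+14+9+4+20 = 74
Denton - Fern - North - Maris - Oak - Elm - Denton: 19+8+14+11+4+22 = 78
Denton - Fern - North - Oak - Elm - Maris - Denton: 19+8+9+4+9+25 = 74
Denton - Fern - North - Oak - Maris - Elm - Denton: 19+8+9+11+9+22 = 78
Denton - Fern - Elm - North - Maris - Oak - Denton: 19+3+5+14+11+20 = 72
Denton - Fern - Elm - North - Oak - Maris - Denton: 19+3+5+9+11+25 = 72
Denton - Fern - Elm - Maris - North - Oak - Denton: 19+3+9+14+9+20 = 74
Denton - Fern - Elm - Maris - Oak - North - Denton: 19+3+9+11+9+23 = 74
Denton - Fern - Elm - Oak - North - Maris - Denton: 19+3+4+9+14+25 = 74
Denton - Fern - Elm - Oak - Maris - North - Denton: 19+3+4+11+14+23 = 74
Denton - Fern - Maris - North - Elm - Oak - Denton: 19+6+14+5+4+20 = 68
Denton - Fern - Maris - North - Oak - Elm - Denton: 19+6+14+9+4+22 = 74
… (46 more)
The minimum is 68.
One optimal route: Denton → Fern → Maris → North → Elm → Oak → Denton (or its reverse).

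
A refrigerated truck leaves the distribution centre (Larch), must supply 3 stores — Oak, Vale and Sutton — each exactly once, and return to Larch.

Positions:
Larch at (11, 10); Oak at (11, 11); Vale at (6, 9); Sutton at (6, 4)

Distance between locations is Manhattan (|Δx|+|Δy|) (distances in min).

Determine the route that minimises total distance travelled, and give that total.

Shortest round trip = 24 min.

Larch-Oak-Vale-Sutton-Larch: 1+7+5+11 = 24
Larch-Oak-Sutton-Vale-Larch: 1+12+5+6 = 24
Larch-Vale-Oak-Sutton-Larch: 6+7+12+11 = 36
The minimum is 24.
One optimal route: Larch → Oak → Vale → Sutton → Larch (or its reverse).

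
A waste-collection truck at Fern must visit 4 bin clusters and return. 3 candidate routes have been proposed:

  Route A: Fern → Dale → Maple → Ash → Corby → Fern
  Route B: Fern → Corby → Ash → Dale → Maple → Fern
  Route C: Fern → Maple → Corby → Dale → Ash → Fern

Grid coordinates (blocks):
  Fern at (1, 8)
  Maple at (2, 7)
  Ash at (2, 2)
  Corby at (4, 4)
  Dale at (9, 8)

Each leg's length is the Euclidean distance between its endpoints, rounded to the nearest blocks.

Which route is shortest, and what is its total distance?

Route A: 8 + 7 + 5 + 3 + 5 = 28
Route B: 5 + 3 + 9 + 7 + 1 = 25
Route C: 1 + 4 + 6 + 9 + 6 = 26

Shortest is Route B, total 25 blocks.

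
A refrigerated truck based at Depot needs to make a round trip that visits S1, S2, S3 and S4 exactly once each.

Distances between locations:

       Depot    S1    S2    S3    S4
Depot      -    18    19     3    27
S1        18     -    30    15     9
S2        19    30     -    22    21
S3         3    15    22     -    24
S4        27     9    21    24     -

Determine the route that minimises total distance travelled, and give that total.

67 — the shortest possible round trip.

There are 12 distinct closed tours to check (reversals are equivalent).
Depot→S1→S2→S3→S4→Depot: 18+30+22+24+27 = 121
Depot→S1→S2→S4→S3→Depot: 18+30+21+24+3 = 96
Depot→S1→S3→S2→S4→Depot: 18+15+22+21+27 = 103
Depot→S1→S3→S4→S2→Depot: 18+15+24+21+19 = 97
Depot→S1→S4→S2→S3→Depot: 18+9+21+22+3 = 73
Depot→S1→S4→S3→S2→Depot: 18+9+24+22+19 = 92
Depot→S2→S1→S3→S4→Depot: 19+30+15+24+27 = 115
Depot→S2→S1→S4→S3→Depot: 19+30+9+24+3 = 85
Depot→S2→S3→S1→S4→Depot: 19+22+15+9+27 = 92
Depot→S2→S4→S1→S3→Depot: 19+21+9+15+3 = 67
Depot→S3→S1→S2→S4→Depot: 3+15+30+21+27 = 96
Depot→S3→S2→S1→S4→Depot: 3+22+30+9+27 = 91
The minimum is 67.
One optimal route: Depot → S2 → S4 → S1 → S3 → Depot (or its reverse).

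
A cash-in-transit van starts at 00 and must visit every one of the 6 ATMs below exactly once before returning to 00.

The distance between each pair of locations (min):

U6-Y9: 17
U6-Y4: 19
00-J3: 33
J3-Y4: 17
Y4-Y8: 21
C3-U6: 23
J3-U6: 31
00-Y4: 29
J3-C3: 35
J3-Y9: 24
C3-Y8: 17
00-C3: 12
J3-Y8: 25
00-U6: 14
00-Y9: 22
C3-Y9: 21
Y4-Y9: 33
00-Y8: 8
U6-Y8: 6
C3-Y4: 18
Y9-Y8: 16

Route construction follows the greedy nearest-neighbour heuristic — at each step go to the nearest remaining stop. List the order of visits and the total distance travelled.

Nearest-neighbour total = 120 min; route 00 → Y8 → U6 → Y9 → C3 → Y4 → J3 → 00.

00 → [Y8:8 / C3:12 / U6:14 / Y9:22 / Y4:29 / J3:33] → Y8 (8)
Y8 → [U6:6 / Y9:16 / C3:17 / Y4:21 / J3:25] → U6 (6)
U6 → [Y9:17 / Y4:19 / C3:23 / J3:31] → Y9 (17)
Y9 → [C3:21 / J3:24 / Y4:33] → C3 (21)
C3 → [Y4:18 / J3:35] → Y4 (18)
Y4 → [J3:17] → J3 (17)
Return J3→00: 33.
Total = 8 + 6 + 17 + 21 + 18 + 17 + 33 = 120.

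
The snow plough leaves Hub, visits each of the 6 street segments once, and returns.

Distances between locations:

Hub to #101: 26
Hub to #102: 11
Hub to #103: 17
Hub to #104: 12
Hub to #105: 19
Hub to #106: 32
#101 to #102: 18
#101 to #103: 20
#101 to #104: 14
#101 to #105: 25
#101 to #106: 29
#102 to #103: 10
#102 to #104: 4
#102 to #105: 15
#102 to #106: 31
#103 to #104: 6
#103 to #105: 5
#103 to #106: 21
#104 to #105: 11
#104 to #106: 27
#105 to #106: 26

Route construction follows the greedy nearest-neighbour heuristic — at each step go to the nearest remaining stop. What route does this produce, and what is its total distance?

112 along Hub → #102 → #104 → #103 → #105 → #101 → #106 → Hub.

At Hub the remaining stops are #102 11, #104 12, #103 17, #105 19, #101 26, #106 32; go to #102.
At #102 the remaining stops are #104 4, #103 10, #105 15, #101 18, #106 31; go to #104.
At #104 the remaining stops are #103 6, #105 11, #101 14, #106 27; go to #103.
At #103 the remaining stops are #105 5, #101 20, #106 21; go to #105.
At #105 the remaining stops are #101 25, #106 26; go to #101.
At #101 the remaining stops are #106 29; go to #106.
Return #106→Hub: 32.
Total = 11 + 4 + 6 + 5 + 25 + 29 + 32 = 112.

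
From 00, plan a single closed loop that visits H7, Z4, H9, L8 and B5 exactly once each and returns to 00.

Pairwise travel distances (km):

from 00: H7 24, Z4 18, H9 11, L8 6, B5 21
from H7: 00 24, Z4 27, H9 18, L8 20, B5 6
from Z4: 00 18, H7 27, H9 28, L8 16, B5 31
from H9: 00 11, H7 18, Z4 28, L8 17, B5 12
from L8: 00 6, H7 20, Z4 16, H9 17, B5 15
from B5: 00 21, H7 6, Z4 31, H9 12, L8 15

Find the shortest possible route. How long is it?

There are 60 distinct closed tours to check (reversals are equivalent).
00-H7-Z4-H9-L8-B5-00: 24+27+28+17+15+21 = 132
00-H7-Z4-H9-B5-L8-00: 24+27+28+12+15+6 = 112
00-H7-Z4-L8-H9-B5-00: 24+27+16+17+12+21 = 117
00-H7-Z4-L8-B5-H9-00: 24+27+16+15+12+11 = 105
00-H7-Z4-B5-H9-L8-00: 24+27+31+12+17+6 = 117
00-H7-Z4-B5-L8-H9-00: 24+27+31+15+17+11 = 125
00-H7-H9-Z4-L8-B5-00: 24+18+28+16+15+21 = 122
00-H7-H9-Z4-B5-L8-00: 24+18+28+31+15+6 = 122
00-H7-H9-L8-Z4-B5-00: 24+18+17+16+31+21 = 127
00-H7-H9-L8-B5-Z4-00: 24+18+17+15+31+18 = 123
00-H7-H9-B5-Z4-L8-00: 24+18+12+31+16+6 = 107
00-H7-H9-B5-L8-Z4-00: 24+18+12+15+16+18 = 103
00-H7-L8-Z4-H9-B5-00: 24+20+16+28+12+21 = 121
00-H7-L8-Z4-B5-H9-00: 24+20+16+31+12+11 = 114
… (46 more)
00-H9-B5-H7-Z4-L8-00: 11+12+6+27+16+6 = 78  ← best
The minimum is 78.
One optimal route: 00 → H9 → B5 → H7 → Z4 → L8 → 00 (or its reverse).

Minimum total distance: 78 km.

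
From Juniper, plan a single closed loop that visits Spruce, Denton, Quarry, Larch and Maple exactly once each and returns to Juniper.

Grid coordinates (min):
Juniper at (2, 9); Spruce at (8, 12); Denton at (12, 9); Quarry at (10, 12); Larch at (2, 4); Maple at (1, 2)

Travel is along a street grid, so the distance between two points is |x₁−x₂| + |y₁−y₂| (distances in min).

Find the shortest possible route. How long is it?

There are 60 distinct closed tours to check (reversals are equivalent).
Juniper-Spruce-Denton-Quarry-Larch-Maple-Juniper: 9+7+5+16+3+8 = 48
Juniper-Spruce-Denton-Quarry-Maple-Larch-Juniper: 9+7+5+19+3+5 = 48
Juniper-Spruce-Denton-Larch-Quarry-Maple-Juniper: 9+7+15+16+19+8 = 74
Juniper-Spruce-Denton-Larch-Maple-Quarry-Juniper: 9+7+15+3+19+11 = 64
Juniper-Spruce-Denton-Maple-Quarry-Larch-Juniper: 9+7+18+19+16+5 = 74
Juniper-Spruce-Denton-Maple-Larch-Quarry-Juniper: 9+7+18+3+16+11 = 64
Juniper-Spruce-Quarry-Denton-Larch-Maple-Juniper: 9+2+5+15+3+8 = 42
Juniper-Spruce-Quarry-Denton-Maple-Larch-Juniper: 9+2+5+18+3+5 = 42
Juniper-Spruce-Quarry-Larch-Denton-Maple-Juniper: 9+2+16+15+18+8 = 68
Juniper-Spruce-Quarry-Larch-Maple-Denton-Juniper: 9+2+16+3+18+10 = 58
Juniper-Spruce-Quarry-Maple-Denton-Larch-Juniper: 9+2+19+18+15+5 = 68
Juniper-Spruce-Quarry-Maple-Larch-Denton-Juniper: 9+2+19+3+15+10 = 58
Juniper-Spruce-Larch-Denton-Quarry-Maple-Juniper: 9+14+15+5+19+8 = 70
Juniper-Spruce-Larch-Denton-Maple-Quarry-Juniper: 9+14+15+18+19+11 = 86
… (46 more)
The minimum is 42.
One optimal route: Juniper → Spruce → Quarry → Denton → Larch → Maple → Juniper (or its reverse).

Shortest round trip = 42 min.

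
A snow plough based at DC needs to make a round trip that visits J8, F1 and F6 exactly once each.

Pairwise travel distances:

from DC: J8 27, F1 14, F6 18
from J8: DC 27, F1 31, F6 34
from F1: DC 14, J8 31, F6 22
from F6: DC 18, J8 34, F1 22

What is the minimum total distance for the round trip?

97 — the shortest possible round trip.

DC→J8→F1→F6→DC: 27+31+22+18 = 98
DC→J8→F6→F1→DC: 27+34+22+14 = 97
DC→F1→J8→F6→DC: 14+31+34+18 = 97
The minimum is 97.
One optimal route: DC → J8 → F6 → F1 → DC (or its reverse).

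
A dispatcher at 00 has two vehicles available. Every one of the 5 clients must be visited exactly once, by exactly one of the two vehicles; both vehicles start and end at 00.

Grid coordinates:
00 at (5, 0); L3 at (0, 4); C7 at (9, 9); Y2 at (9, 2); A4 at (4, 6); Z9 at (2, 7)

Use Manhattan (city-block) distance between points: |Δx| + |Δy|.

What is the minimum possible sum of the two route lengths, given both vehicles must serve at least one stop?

Minimum combined distance: 50.

There are 2^4 − 1 = 15 ways to divide the 5 stops into two non-empty groups. For each, the best each vehicle can do is its own shortest tour through its group:
  {L3} + {C7, Y2, A4, Z9}: 18 + 32 = 50
  {C7} + {L3, Y2, A4, Z9}: 26 + 32 = 58
  {L3, C7} + {Y2, A4, Z9}: 36 + 28 = 64
  {Y2} + {L3, C7, A4, Z9}: 12 + 38 = 50
  {L3, Y2} + {C7, A4, Z9}: 26 + 32 = 58
  {C7, Y2} + {L3, A4, Z9}: 26 + 24 = 50
  … (15 splits in total)
Best: vehicle 1 00 → L3 → 00 = 18; vehicle 2 00 → Y2 → C7 → Z9 → A4 → 00 = 32; combined 50.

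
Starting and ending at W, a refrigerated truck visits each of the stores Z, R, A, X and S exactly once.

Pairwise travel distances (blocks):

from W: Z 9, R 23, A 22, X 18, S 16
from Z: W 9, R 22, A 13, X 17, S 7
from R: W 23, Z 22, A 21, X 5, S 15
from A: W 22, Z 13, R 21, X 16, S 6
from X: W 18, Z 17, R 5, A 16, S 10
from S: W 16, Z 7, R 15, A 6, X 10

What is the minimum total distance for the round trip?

With 5 stops there are 5!/2 = 60 distinct round trips (a route and its reverse cost the same).
W → Z → R → A → X → S → W: 9+22+21+16+10+16 = 94
W → Z → R → A → S → X → W: 9+22+21+6+10+18 = 86
W → Z → R → X → A → S → W: 9+22+5+16+6+16 = 74
W → Z → R → X → S → A → W: 9+22+5+10+6+22 = 74
W → Z → R → S → A → X → W: 9+22+15+6+16+18 = 86
W → Z → R → S → X → A → W: 9+22+15+10+16+22 = 94
W → Z → A → R → X → S → W: 9+13+21+5+10+16 = 74
W → Z → A → R → S → X → W: 9+13+21+15+10+18 = 86
W → Z → A → X → R → S → W: 9+13+16+5+15+16 = 74
W → Z → A → X → S → R → W: 9+13+16+10+15+23 = 86
W → Z → A → S → R → X → W: 9+13+6+15+5+18 = 66
W → Z → A → S → X → R → W: 9+13+6+10+5+23 = 66
W → Z → X → R → A → S → W: 9+17+5+21+6+16 = 74
W → Z → X → R → S → A → W: 9+17+5+15+6+22 = 74
… (46 more)
The minimum is 66.
One optimal route: W → Z → A → S → R → X → W (or its reverse).

Minimum total distance: 66 blocks.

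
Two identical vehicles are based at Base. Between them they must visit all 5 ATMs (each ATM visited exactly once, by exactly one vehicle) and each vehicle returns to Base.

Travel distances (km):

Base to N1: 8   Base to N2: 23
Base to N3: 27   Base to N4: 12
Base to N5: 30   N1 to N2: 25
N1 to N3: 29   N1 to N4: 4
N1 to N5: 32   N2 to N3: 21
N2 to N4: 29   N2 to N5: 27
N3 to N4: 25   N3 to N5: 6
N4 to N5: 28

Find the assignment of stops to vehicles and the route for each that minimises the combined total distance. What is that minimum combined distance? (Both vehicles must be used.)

Check every non-empty split of the stops between the two vehicles; for each half take its own optimal tour:
  {N1} + {N2, N3, N4, N5}: 16 + 90 = 106
  {N2} + {N1, N3, N4, N5}: 46 + 73 = 119
  {N1, N2} + {N3, N4, N5}: 56 + 73 = 129
  {N3} + {N1, N2, N4, N5}: 54 + 90 = 144
  {N1, N3} + {N2, N4, N5}: 64 + 90 = 154
  {N2, N3} + {N1, N4, N5}: 71 + 70 = 141
  … (15 splits in total)
  {N1, N4} + {N2, N3, N5}: 24 + 80 = 104  ← best
Best: vehicle 1 Base → N1 → N4 → Base = 24; vehicle 2 Base → N2 → N3 → N5 → Base = 80; combined 104.

104 km — the smallest possible combined total.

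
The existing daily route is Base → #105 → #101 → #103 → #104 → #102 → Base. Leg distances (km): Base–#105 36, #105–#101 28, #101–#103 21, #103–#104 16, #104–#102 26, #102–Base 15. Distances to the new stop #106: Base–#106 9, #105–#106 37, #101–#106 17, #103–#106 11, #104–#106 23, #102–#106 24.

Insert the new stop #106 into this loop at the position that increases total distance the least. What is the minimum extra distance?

+7 km — insert #106 between #101 and #103.

Insertion cost between consecutive stops i–j is d(i,#106) + d(#106,j) − d(i,j):
  between Base and #105: 9 + 37 − 36 = 10
  between #105 and #101: 37 + 17 − 28 = 26
  between #101 and #103: 17 + 11 − 21 = 7
  between #103 and #104: 11 + 23 − 16 = 18
  between #104 and #102: 23 + 24 − 26 = 21
  between #102 and Base: 24 + 9 − 15 = 18
Cheapest insertion is between #101 and #103, adding 7.
New total = 142 + 7 = 149.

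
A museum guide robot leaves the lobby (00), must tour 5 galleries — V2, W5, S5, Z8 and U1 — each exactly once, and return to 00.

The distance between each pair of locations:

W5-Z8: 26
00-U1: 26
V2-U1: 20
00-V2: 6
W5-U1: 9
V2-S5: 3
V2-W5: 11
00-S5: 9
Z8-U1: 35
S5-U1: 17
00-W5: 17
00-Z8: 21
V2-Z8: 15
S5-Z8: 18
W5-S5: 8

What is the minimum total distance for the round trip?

Shortest round trip = 82.

With 5 stops there are 5!/2 = 60 distinct round trips (a route and its reverse cost the same).
00→V2→W5→S5→Z8→U1→00: 6+11+8+18+35+26 = 104
00→V2→W5→S5→U1→Z8→00: 6+11+8+17+35+21 = 98
00→V2→W5→Z8→S5→U1→00: 6+11+26+18+17+26 = 104
00→V2→W5→Z8→U1→S5→00: 6+11+26+35+17+9 = 104
00→V2→W5→U1→S5→Z8→00: 6+11+9+17+18+21 = 82
00→V2→W5→U1→Z8→S5→00: 6+11+9+35+18+9 = 88
00→V2→S5→W5→Z8→U1→00: 6+3+8+26+35+26 = 104
00→V2→S5→W5→U1→Z8→00: 6+3+8+9+35+21 = 82
00→V2→S5→Z8→W5→U1→00: 6+3+18+26+9+26 = 88
00→V2→S5→Z8→U1→W5→00: 6+3+18+35+9+17 = 88
00→V2→S5→U1→W5→Z8→00: 6+3+17+9+26+21 = 82
00→V2→S5→U1→Z8→W5→00: 6+3+17+35+26+17 = 104
00→V2→Z8→W5→S5→U1→00: 6+15+26+8+17+26 = 98
00→V2→Z8→W5→U1→S5→00: 6+15+26+9+17+9 = 82
… (46 more)
The minimum is 82.
One optimal route: 00 → V2 → W5 → U1 → S5 → Z8 → 00 (or its reverse).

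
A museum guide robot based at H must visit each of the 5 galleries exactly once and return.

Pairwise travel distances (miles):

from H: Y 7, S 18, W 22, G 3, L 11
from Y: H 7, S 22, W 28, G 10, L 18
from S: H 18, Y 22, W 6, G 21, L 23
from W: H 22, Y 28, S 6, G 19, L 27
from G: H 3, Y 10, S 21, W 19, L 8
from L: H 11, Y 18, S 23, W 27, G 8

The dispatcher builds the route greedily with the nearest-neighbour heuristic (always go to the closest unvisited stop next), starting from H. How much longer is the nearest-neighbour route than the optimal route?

The nearest-neighbour route is 6 miles longer than optimal.

From H: G=3, Y=7, L=11, S=18, W=22 → choose G (3).
From G: L=8, Y=10, W=19, S=21 → choose L (8).
From L: Y=18, S=23, W=27 → choose Y (18).
From Y: S=22, W=28 → choose S (22).
From S: W=6 → choose W (6).
NN route H → G → L → Y → S → W → H costs 79.
Optimal: H → Y → S → W → G → L → H costs 73 (by enumerating all 60 distinct tours).
Excess = 79 − 73 = 6.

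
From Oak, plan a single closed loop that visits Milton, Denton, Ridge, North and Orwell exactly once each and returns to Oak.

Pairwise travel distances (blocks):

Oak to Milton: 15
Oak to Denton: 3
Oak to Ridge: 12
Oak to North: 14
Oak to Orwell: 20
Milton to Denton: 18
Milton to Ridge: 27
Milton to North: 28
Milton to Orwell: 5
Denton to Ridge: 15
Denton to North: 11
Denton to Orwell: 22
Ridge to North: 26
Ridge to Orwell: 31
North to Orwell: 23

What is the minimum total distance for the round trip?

Oak-Milton-Denton-Ridge-North-Orwell-Oak: 15+18+15+26+23+20 = 117
Oak-Milton-Denton-Ridge-Orwell-North-Oak: 15+18+15+31+23+14 = 116
Oak-Milton-Denton-North-Ridge-Orwell-Oak: 15+18+11+26+31+20 = 121
Oak-Milton-Denton-North-Orwell-Ridge-Oak: 15+18+11+23+31+12 = 110
Oak-Milton-Denton-Orwell-Ridge-North-Oak: 15+18+22+31+26+14 = 126
Oak-Milton-Denton-Orwell-North-Ridge-Oak: 15+18+22+23+26+12 = 116
Oak-Milton-Ridge-Denton-North-Orwell-Oak: 15+27+15+11+23+20 = 111
Oak-Milton-Ridge-Denton-Orwell-North-Oak: 15+27+15+22+23+14 = 116
Oak-Milton-Ridge-North-Denton-Orwell-Oak: 15+27+26+11+22+20 = 121
Oak-Milton-Ridge-North-Orwell-Denton-Oak: 15+27+26+23+22+3 = 116
Oak-Milton-Ridge-Orwell-Denton-North-Oak: 15+27+31+22+11+14 = 120
Oak-Milton-Ridge-Orwell-North-Denton-Oak: 15+27+31+23+11+3 = 110
Oak-Milton-North-Denton-Ridge-Orwell-Oak: 15+28+11+15+31+20 = 120
Oak-Milton-North-Denton-Orwell-Ridge-Oak: 15+28+11+22+31+12 = 119
… (46 more)
Oak-Milton-Orwell-North-Denton-Ridge-Oak: 15+5+23+11+15+12 = 81  ← best
The minimum is 81.
One optimal route: Oak → Milton → Orwell → North → Denton → Ridge → Oak (or its reverse).

Shortest round trip = 81 blocks.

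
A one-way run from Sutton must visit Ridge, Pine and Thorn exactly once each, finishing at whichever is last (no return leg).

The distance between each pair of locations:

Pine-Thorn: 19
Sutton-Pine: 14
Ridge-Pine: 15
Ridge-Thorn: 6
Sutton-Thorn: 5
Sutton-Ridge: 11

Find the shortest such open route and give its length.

There are 3! = 6 possible orderings.
Sutton → Ridge → Pine → Thorn: 11+15+19 = 45
Sutton → Ridge → Thorn → Pine: 11+6+19 = 36
Sutton → Pine → Ridge → Thorn: 14+15+6 = 35
Sutton → Pine → Thorn → Ridge: 14+19+6 = 39
Sutton → Thorn → Ridge → Pine: 5+6+15 = 26
Sutton → Thorn → Pine → Ridge: 5+19+15 = 39
The minimum is 26.
One shortest path: Sutton → Thorn → Ridge → Pine.

Shortest open route: 26.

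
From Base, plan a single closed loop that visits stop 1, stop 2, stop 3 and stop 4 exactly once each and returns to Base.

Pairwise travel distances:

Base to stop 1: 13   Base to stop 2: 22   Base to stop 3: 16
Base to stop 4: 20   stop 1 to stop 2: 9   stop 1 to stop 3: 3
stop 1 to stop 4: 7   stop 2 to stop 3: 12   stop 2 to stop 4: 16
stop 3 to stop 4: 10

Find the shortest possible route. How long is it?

Base-stop 1-stop 2-stop 3-stop 4-Base: 13+9+12+10+20 = 64
Base-stop 1-stop 2-stop 4-stop 3-Base: 13+9+16+10+16 = 64
Base-stop 1-stop 3-stop 2-stop 4-Base: 13+3+12+16+20 = 64
Base-stop 1-stop 3-stop 4-stop 2-Base: 13+3+10+16+22 = 64
Base-stop 1-stop 4-stop 2-stop 3-Base: 13+7+16+12+16 = 64
Base-stop 1-stop 4-stop 3-stop 2-Base: 13+7+10+12+22 = 64
Base-stop 2-stop 1-stop 3-stop 4-Base: 22+9+3+10+20 = 64
Base-stop 2-stop 1-stop 4-stop 3-Base: 22+9+7+10+16 = 64
Base-stop 2-stop 3-stop 1-stop 4-Base: 22+12+3+7+20 = 64
Base-stop 2-stop 4-stop 1-stop 3-Base: 22+16+7+3+16 = 64
Base-stop 3-stop 1-stop 2-stop 4-Base: 16+3+9+16+20 = 64
Base-stop 3-stop 2-stop 1-stop 4-Base: 16+12+9+7+20 = 64
The minimum is 64.
One optimal route: Base → stop 1 → stop 2 → stop 3 → stop 4 → Base (or its reverse).

64 — the shortest possible round trip.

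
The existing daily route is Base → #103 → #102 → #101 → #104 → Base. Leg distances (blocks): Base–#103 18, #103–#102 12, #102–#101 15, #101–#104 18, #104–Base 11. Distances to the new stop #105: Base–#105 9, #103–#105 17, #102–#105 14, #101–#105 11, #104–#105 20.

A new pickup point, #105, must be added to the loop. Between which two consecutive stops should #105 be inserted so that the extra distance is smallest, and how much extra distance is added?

Adding 8 blocks by placing #105 on the Base–#103 leg.

Insertion cost between consecutive stops i–j is d(i,#105) + d(#105,j) − d(i,j):
  between Base and #103: 9 + 17 − 18 = 8
  between #103 and #102: 17 + 14 − 12 = 19
  between #102 and #101: 14 + 11 − 15 = 10
  between #101 and #104: 11 + 20 − 18 = 13
  between #104 and Base: 20 + 9 − 11 = 18
Cheapest insertion is between Base and #103, adding 8.
New total = 74 + 8 = 82.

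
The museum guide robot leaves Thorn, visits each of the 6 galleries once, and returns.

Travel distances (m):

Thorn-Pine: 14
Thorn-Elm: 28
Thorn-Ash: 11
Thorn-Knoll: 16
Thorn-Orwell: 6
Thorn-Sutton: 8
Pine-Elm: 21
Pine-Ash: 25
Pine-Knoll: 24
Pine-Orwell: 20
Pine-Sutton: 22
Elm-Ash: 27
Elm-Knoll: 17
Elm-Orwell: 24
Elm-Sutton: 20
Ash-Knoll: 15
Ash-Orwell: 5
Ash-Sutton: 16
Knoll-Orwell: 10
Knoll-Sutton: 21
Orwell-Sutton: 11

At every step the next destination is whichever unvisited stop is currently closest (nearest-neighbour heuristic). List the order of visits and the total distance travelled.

Nearest-neighbour total = 99 m; route Thorn → Orwell → Ash → Knoll → Elm → Sutton → Pine → Thorn.

At Thorn the remaining stops are Orwell 6, Sutton 8, Ash 11, Pine 14, Knoll 16, Elm 28; go to Orwell.
At Orwell the remaining stops are Ash 5, Knoll 10, Sutton 11, Pine 20, Elm 24; go to Ash.
At Ash the remaining stops are Knoll 15, Sutton 16, Pine 25, Elm 27; go to Knoll.
At Knoll the remaining stops are Elm 17, Sutton 21, Pine 24; go to Elm.
At Elm the remaining stops are Sutton 20, Pine 21; go to Sutton.
At Sutton the remaining stops are Pine 22; go to Pine.
Return Pine→Thorn: 14.
Total = 6 + 5 + 15 + 17 + 20 + 22 + 14 = 99.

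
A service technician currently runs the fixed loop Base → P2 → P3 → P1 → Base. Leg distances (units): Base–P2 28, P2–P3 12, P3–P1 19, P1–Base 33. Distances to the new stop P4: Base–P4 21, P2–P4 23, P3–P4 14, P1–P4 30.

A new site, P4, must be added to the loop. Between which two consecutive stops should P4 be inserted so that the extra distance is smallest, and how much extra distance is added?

Insertion cost between consecutive stops i–j is d(i,P4) + d(P4,j) − d(i,j):
  between Base and P2: 21 + 23 − 28 = 16
  between P2 and P3: 23 + 14 − 12 = 25
  between P3 and P1: 14 + 30 − 19 = 25
  between P1 and Base: 30 + 21 − 33 = 18
Cheapest insertion is between Base and P2, adding 16.
New total = 92 + 16 = 108.

Minimum extra distance: 16, inserting P4 between Base and P2.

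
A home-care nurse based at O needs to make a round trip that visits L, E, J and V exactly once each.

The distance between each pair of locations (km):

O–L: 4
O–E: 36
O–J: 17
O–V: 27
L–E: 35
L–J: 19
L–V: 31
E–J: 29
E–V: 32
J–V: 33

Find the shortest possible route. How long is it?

111 km — the shortest possible round trip.

With 4 stops there are 4!/2 = 12 distinct round trips (a route and its reverse cost the same).
O→L→E→J→V→O: 4+35+29+33+27 = 128
O→L→E→V→J→O: 4+35+32+33+17 = 121
O→L→J→E→V→O: 4+19+29+32+27 = 111
O→L→J→V→E→O: 4+19+33+32+36 = 124
O→L→V→E→J→O: 4+31+32+29+17 = 113
O→L→V→J→E→O: 4+31+33+29+36 = 133
O→E→L→J→V→O: 36+35+19+33+27 = 150
O→E→L→V→J→O: 36+35+31+33+17 = 152
O→E→J→L→V→O: 36+29+19+31+27 = 142
O→E→V→L→J→O: 36+32+31+19+17 = 135
O→J→L→E→V→O: 17+19+35+32+27 = 130
O→J→E→L→V→O: 17+29+35+31+27 = 139
The minimum is 111.
One optimal route: O → L → J → E → V → O (or its reverse).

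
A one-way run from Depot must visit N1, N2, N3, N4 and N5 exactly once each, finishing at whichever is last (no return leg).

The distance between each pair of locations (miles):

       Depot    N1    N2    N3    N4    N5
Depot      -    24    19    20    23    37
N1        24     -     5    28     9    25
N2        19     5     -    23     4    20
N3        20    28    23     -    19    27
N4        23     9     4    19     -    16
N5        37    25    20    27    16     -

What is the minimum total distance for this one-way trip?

There are 5! = 120 possible orderings.
Depot → N1 → N2 → N3 → N4 → N5: 24+5+23+19+16 = 87
Depot → N1 → N2 → N3 → N5 → N4: 24+5+23+27+16 = 95
Depot → N1 → N2 → N4 → N3 → N5: 24+5+4+19+27 = 79
Depot → N1 → N2 → N4 → N5 → N3: 24+5+4+16+27 = 76
Depot → N1 → N2 → N5 → N3 → N4: 24+5+20+27+19 = 95
Depot → N1 → N2 → N5 → N4 → N3: 24+5+20+16+19 = 84
Depot → N1 → N3 → N2 → N4 → N5: 24+28+23+4+16 = 95
Depot → N1 → N3 → N2 → N5 → N4: 24+28+23+20+16 = 111
Depot → N1 → N3 → N4 → N2 → N5: 24+28+19+4+20 = 95
Depot → N1 → N3 → N4 → N5 → N2: 24+28+19+16+20 = 107
Depot → N1 → N3 → N5 → N2 → N4: 24+28+27+20+4 = 103
Depot → N1 → N3 → N5 → N4 → N2: 24+28+27+16+4 = 99
Depot → N1 → N4 → N2 → N3 → N5: 24+9+4+23+27 = 87
Depot → N1 → N4 → N2 → N5 → N3: 24+9+4+20+27 = 84
… (106 more)
Depot → N3 → N5 → N4 → N2 → N1: 20+27+16+4+5 = 72  ← best
The minimum is 72.
One shortest path: Depot → N3 → N5 → N4 → N2 → N1.

Shortest open route: 72 miles.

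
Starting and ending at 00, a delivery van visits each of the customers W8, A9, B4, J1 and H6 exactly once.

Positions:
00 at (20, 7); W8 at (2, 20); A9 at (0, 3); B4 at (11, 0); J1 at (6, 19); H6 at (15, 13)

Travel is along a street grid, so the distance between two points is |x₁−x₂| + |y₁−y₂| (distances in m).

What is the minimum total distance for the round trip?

00 → W8 → A9 → B4 → J1 → H6 → 00: 31+19+14+24+15+11 = 114
00 → W8 → A9 → B4 → H6 → J1 → 00: 31+19+14+17+15+26 = 122
00 → W8 → A9 → J1 → B4 → H6 → 00: 31+19+22+24+17+11 = 124
00 → W8 → A9 → J1 → H6 → B4 → 00: 31+19+22+15+17+16 = 120
00 → W8 → A9 → H6 → B4 → J1 → 00: 31+19+25+17+24+26 = 142
00 → W8 → A9 → H6 → J1 → B4 → 00: 31+19+25+15+24+16 = 130
00 → W8 → B4 → A9 → J1 → H6 → 00: 31+29+14+22+15+11 = 122
00 → W8 → B4 → A9 → H6 → J1 → 00: 31+29+14+25+15+26 = 140
00 → W8 → B4 → J1 → A9 → H6 → 00: 31+29+24+22+25+11 = 142
00 → W8 → B4 → J1 → H6 → A9 → 00: 31+29+24+15+25+24 = 148
00 → W8 → B4 → H6 → A9 → J1 → 00: 31+29+17+25+22+26 = 150
00 → W8 → B4 → H6 → J1 → A9 → 00: 31+29+17+15+22+24 = 138
00 → W8 → J1 → A9 → B4 → H6 → 00: 31+5+22+14+17+11 = 100
00 → W8 → J1 → A9 → H6 → B4 → 00: 31+5+22+25+17+16 = 116
… (46 more)
00 → B4 → A9 → W8 → J1 → H6 → 00: 16+14+19+5+15+11 = 80  ← best
The minimum is 80.
One optimal route: 00 → B4 → A9 → W8 → J1 → H6 → 00 (or its reverse).

Minimum total distance: 80 m.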